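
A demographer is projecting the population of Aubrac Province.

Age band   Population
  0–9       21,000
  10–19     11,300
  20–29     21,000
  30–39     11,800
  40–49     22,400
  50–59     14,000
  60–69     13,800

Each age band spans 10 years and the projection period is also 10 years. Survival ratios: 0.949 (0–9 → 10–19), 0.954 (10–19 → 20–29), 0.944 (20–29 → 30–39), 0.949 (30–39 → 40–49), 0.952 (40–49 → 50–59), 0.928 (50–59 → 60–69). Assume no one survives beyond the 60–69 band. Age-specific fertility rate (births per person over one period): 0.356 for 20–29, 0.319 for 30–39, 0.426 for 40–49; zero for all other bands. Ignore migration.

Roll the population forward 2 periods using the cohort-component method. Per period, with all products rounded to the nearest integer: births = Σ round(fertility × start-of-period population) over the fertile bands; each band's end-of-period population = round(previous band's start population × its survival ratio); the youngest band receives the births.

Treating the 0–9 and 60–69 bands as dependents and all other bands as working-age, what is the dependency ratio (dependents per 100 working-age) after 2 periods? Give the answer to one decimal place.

44.3

Let band 1 be 0–9 through band 7 = 60–69.
[period 1]
Births: 21000 × 0.356 = 7476, 11800 × 0.319 = 3764, 22400 × 0.426 = 9542 ⇒ total 20782
Band 2: 21000 × 0.949 = 19929
Band 3: 11300 × 0.954 = 10780
Band 4: 21000 × 0.944 = 19824
Band 5: 11800 × 0.949 = 11198
Band 6: 22400 × 0.952 = 21325
Band 7: 14000 × 0.928 = 12992
→ [20782, 19929, 10780, 19824, 11198, 21325, 12992]
[period 2]
Births: 10780 × 0.356 = 3838, 19824 × 0.319 = 6324, 11198 × 0.426 = 4770 ⇒ total 14932
Band 2: 20782 × 0.949 = 19722
Band 3: 19929 × 0.954 = 19012
Band 4: 10780 × 0.944 = 10176
Band 5: 19824 × 0.949 = 18813
Band 6: 11198 × 0.952 = 10660
Band 7: 21325 × 0.928 = 19790
→ [14932, 19722, 19012, 10176, 18813, 10660, 19790]
Dependents (band 0–9 + band 60–69) = 14932 + 19790 = 34722; working-age = 78383; ratio = 34722/78383 × 100 = 44.3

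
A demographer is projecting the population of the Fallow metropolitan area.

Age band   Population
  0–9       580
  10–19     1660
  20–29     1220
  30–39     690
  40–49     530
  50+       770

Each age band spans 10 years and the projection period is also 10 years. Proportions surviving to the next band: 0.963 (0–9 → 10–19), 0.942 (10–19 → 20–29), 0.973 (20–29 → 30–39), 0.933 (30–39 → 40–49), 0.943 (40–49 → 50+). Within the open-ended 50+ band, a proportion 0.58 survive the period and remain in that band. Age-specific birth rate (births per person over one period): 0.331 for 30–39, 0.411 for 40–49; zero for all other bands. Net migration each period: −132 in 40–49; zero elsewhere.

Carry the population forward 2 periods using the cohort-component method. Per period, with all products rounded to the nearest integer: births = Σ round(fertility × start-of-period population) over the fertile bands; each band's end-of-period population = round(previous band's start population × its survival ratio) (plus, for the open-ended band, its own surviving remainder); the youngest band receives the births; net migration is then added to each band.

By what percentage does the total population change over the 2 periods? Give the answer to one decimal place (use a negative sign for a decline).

After projecting period 1:
Births: 690 × 0.331 = 228, 530 × 0.411 = 218 ⇒ total 446
10–19: 580 × 0.963 = 559
20–29: 1660 × 0.942 = 1564
30–39: 1220 × 0.973 = 1187
40–49: 690 × 0.933 = 644
50+: 530 × 0.943 + 770 × 0.58 = 500 + 447 = 947
Net migration: 40–49 − 132 → 512
Giving 446 / 559 / 1564 / 1187 / 512 / 947.
After projecting period 2:
Births: 1187 × 0.331 = 393, 512 × 0.411 = 210 ⇒ total 603
10–19: 446 × 0.963 = 429
20–29: 559 × 0.942 = 527
30–39: 1564 × 0.973 = 1522
40–49: 1187 × 0.933 = 1107
50+: 512 × 0.943 + 947 × 0.58 = 483 + 549 = 1032
Net migration: 40–49 − 132 → 975
Giving 603 / 429 / 527 / 1522 / 975 / 1032.
Total: 5450 → 5088; change = -362; percentage change = -6.6%

-6.6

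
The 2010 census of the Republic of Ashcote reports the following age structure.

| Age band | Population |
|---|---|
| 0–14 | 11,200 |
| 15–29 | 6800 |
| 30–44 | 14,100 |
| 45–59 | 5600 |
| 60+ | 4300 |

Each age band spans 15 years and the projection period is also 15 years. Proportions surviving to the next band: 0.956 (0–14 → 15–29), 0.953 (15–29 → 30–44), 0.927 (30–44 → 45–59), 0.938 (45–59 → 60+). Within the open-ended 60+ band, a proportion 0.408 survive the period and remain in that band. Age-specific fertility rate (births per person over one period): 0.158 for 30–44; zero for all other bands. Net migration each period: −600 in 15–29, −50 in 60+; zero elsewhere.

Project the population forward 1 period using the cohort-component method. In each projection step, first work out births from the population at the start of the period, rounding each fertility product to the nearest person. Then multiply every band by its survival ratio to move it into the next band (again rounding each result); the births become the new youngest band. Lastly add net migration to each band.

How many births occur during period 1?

Let band 1 be 0–14 through band 5 = 60+.
Period 1.
Births: 14100 * 0.158 = 2228
Band 2: 11200 * 0.956 = 10707
Band 3: 6800 * 0.953 = 6480
Band 4: 14100 * 0.927 = 13071
Band 5: 5600 * 0.938 + 4300 * 0.408 = 5253 + 1754 = 7007
Net migration: Band 2 − 600 → 10107; Band 5 − 50 → 6957
Giving 2228 / 10107 / 6480 / 13071 / 6957.

2228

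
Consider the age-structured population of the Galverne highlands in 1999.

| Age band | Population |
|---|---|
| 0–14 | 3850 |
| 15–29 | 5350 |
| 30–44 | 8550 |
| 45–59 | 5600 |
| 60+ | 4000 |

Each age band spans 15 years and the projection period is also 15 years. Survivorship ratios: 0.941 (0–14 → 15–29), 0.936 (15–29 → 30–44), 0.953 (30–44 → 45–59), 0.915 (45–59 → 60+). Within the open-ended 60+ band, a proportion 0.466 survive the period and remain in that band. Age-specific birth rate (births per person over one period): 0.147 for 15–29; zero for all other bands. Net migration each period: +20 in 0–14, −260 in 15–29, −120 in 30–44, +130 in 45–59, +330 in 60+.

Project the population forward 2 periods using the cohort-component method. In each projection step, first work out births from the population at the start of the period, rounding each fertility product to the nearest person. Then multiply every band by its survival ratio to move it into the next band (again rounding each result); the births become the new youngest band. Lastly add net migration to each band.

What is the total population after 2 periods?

(Groups numbered youngest = 1 to oldest = 5.)
Period 1:
Births: 5350 × 0.147 = 786
Group 2: 3850 × 0.941 = 3623
Group 3: 5350 × 0.936 = 5008
Group 4: 8550 × 0.953 = 8148
Group 5: 5600 × 0.915 + 4000 × 0.466 = 5124 + 1864 = 6988
Net migration: Group 1 + 20 → 806; Group 2 − 260 → 3363; Group 3 − 120 → 4888; Group 4 + 130 → 8278; Group 5 + 330 → 7318
Giving 806 / 3363 / 4888 / 8278 / 7318.
Period 2:
Births: 3363 × 0.147 = 494
Group 2: 806 × 0.941 = 758
Group 3: 3363 × 0.936 = 3148
Group 4: 4888 × 0.953 = 4658
Group 5: 8278 × 0.915 + 7318 × 0.466 = 7574 + 3410 = 10984
Net migration: Group 1 + 20 → 514; Group 2 − 260 → 498; Group 3 − 120 → 3028; Group 4 + 130 → 4788; Group 5 + 330 → 11314
Giving 514 / 498 / 3028 / 4788 / 11314.
Total after period 2: 514 + 498 + 3028 + 4788 + 11314 = 20142

20142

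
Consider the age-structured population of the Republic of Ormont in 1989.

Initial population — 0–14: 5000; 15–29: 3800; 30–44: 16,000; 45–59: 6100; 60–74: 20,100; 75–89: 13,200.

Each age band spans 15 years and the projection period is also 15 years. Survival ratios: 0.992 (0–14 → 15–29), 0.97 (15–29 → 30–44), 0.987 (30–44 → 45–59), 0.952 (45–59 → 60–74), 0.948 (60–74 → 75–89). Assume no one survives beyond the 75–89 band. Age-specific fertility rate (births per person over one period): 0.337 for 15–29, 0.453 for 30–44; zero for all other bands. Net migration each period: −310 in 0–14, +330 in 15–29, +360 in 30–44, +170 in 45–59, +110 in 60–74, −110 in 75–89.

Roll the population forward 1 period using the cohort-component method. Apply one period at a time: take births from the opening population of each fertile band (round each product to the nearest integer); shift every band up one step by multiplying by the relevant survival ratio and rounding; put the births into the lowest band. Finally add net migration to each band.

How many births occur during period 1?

8529

Let group 1 be 0–14 through group 6 = 75–89.
[period 1]
Births: 3800 * 0.337 = 1281  |  16000 * 0.453 = 7248 — total 8529
Group 2: 5000 * 0.992 = 4960
Group 3: 3800 * 0.97 = 3686
Group 4: 16000 * 0.987 = 15792
Group 5: 6100 * 0.952 = 5807
Group 6: 20100 * 0.948 = 19055
Net migration: Group 1 − 310 → 8219; Group 2 + 330 → 5290; Group 3 + 360 → 4046; Group 4 + 170 → 15962; Group 5 + 110 → 5917; Group 6 − 110 → 18945
→ [8219, 5290, 4046, 15962, 5917, 18945]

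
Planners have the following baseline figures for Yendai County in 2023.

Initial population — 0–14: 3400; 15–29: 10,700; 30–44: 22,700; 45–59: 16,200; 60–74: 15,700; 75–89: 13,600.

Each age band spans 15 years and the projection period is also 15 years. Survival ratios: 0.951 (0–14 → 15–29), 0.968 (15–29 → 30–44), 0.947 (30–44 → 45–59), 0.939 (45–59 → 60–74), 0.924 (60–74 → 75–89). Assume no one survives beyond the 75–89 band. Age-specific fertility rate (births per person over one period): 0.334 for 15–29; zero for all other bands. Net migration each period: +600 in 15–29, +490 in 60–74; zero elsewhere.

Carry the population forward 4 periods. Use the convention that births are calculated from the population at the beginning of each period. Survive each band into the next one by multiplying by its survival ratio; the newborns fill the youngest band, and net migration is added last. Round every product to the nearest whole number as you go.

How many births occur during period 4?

[period 1]
Births: 10700 × 0.334 = 3574
15–29: 3400 × 0.951 = 3233
30–44: 10700 × 0.968 = 10358
45–59: 22700 × 0.947 = 21497
60–74: 16200 × 0.939 = 15212
75–89: 15700 × 0.924 = 14507
Net migration: 15–29 + 600 → 3833; 60–74 + 490 → 15702
Population now: 0–14=3574, 15–29=3833, 30–44=10358, 45–59=21497, 60–74=15702, 75–89=14507
[period 2]
Births: 3833 × 0.334 = 1280
15–29: 3574 × 0.951 = 3399
30–44: 3833 × 0.968 = 3710
45–59: 10358 × 0.947 = 9809
60–74: 21497 × 0.939 = 20186
75–89: 15702 × 0.924 = 14509
Net migration: 15–29 + 600 → 3999; 60–74 + 490 → 20676
Population now: 0–14=1280, 15–29=3999, 30–44=3710, 45–59=9809, 60–74=20676, 75–89=14509
[period 3]
Births: 3999 × 0.334 = 1336
15–29: 1280 × 0.951 = 1217
30–44: 3999 × 0.968 = 3871
45–59: 3710 × 0.947 = 3513
60–74: 9809 × 0.939 = 9211
75–89: 20676 × 0.924 = 19105
Net migration: 15–29 + 600 → 1817; 60–74 + 490 → 9701
Population now: 0–14=1336, 15–29=1817, 30–44=3871, 45–59=3513, 60–74=9701, 75–89=19105
[period 4]
Births: 1817 × 0.334 = 607
15–29: 1336 × 0.951 = 1271
30–44: 1817 × 0.968 = 1759
45–59: 3871 × 0.947 = 3666
60–74: 3513 × 0.939 = 3299
75–89: 9701 × 0.924 = 8964
Net migration: 15–29 + 600 → 1871; 60–74 + 490 → 3789
Population now: 0–14=607, 15–29=1871, 30–44=1759, 45–59=3666, 60–74=3789, 75–89=8964

607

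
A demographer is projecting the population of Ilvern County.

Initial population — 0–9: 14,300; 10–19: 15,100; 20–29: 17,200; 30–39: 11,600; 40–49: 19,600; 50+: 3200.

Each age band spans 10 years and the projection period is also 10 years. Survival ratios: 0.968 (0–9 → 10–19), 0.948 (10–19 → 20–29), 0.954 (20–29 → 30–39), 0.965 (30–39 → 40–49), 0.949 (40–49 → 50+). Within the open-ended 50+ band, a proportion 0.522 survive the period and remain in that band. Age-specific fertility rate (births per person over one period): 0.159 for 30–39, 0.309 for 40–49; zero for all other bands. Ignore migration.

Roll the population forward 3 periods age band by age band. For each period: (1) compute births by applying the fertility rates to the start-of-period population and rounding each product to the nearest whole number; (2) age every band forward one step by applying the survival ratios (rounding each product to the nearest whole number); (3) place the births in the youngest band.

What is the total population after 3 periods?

71979

Let band 1 be 0–9 through band 6 = 50+.
Period 1:
Births: 11600 * 0.159 = 1844 ; 19600 * 0.309 = 6056 → 7900
Band 2: 14300 * 0.968 = 13842
Band 3: 15100 * 0.948 = 14315
Band 4: 17200 * 0.954 = 16409
Band 5: 11600 * 0.965 = 11194
Band 6: 19600 * 0.949 + 3200 * 0.522 = 18600 + 1670 = 20270
End of period: [7900, 13842, 14315, 16409, 11194, 20270]
Period 2:
Births: 16409 * 0.159 = 2609 ; 11194 * 0.309 = 3459 → 6068
Band 2: 7900 * 0.968 = 7647
Band 3: 13842 * 0.948 = 13122
Band 4: 14315 * 0.954 = 13657
Band 5: 16409 * 0.965 = 15835
Band 6: 11194 * 0.949 + 20270 * 0.522 = 10623 + 10581 = 21204
End of period: [6068, 7647, 13122, 13657, 15835, 21204]
Period 3:
Births: 13657 * 0.159 = 2171 ; 15835 * 0.309 = 4893 → 7064
Band 2: 6068 * 0.968 = 5874
Band 3: 7647 * 0.948 = 7249
Band 4: 13122 * 0.954 = 12518
Band 5: 13657 * 0.965 = 13179
Band 6: 15835 * 0.949 + 21204 * 0.522 = 15027 + 11068 = 26095
End of period: [7064, 5874, 7249, 12518, 13179, 26095]
Total after period 3: 7064 + 5874 + 7249 + 12518 + 13179 + 26095 = 71979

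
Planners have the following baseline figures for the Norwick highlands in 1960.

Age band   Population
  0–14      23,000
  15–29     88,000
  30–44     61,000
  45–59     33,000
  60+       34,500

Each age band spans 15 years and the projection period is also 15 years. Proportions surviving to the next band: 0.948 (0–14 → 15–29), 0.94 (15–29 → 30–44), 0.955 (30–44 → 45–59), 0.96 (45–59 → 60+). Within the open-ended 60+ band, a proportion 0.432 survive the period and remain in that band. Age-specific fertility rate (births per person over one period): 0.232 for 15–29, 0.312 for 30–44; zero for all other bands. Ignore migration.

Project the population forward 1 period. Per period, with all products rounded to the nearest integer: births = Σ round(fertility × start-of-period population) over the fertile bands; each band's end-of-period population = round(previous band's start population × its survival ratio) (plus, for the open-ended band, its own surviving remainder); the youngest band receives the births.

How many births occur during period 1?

[period 1]
Births: 88000 × 0.232 = 20416, 61000 × 0.312 = 19032 → total 39448
15–29: 23000 × 0.948 = 21804
30–44: 88000 × 0.94 = 82720
45–59: 61000 × 0.955 = 58255
60+: 33000 × 0.96 + 34500 × 0.432 = 31680 + 14904 = 46584
End of period: [39448, 21804, 82720, 58255, 46584]

39448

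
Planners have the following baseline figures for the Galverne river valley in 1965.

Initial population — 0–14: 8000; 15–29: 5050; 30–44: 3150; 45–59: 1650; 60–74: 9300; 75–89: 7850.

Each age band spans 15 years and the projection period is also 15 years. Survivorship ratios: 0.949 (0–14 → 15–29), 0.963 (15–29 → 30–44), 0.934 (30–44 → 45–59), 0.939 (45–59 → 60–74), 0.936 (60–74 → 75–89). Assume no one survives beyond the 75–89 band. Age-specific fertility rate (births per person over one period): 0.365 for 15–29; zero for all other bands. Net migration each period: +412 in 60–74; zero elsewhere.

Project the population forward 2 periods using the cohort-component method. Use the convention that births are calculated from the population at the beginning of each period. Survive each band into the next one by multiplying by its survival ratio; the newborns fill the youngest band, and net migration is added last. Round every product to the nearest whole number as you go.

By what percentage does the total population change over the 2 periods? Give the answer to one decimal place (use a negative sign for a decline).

Numbering the bands 1..6 from youngest to oldest:
— Period 1 —
Births: 5050 × 0.365 = 1843
Band 2: 8000 × 0.949 = 7592
Band 3: 5050 × 0.963 = 4863
Band 4: 3150 × 0.934 = 2942
Band 5: 1650 × 0.939 = 1549
Band 6: 9300 × 0.936 = 8705
Net migration: Band 5 + 412 → 1961
Giving 1843 / 7592 / 4863 / 2942 / 1961 / 8705.
— Period 2 —
Births: 7592 × 0.365 = 2771
Band 2: 1843 × 0.949 = 1749
Band 3: 7592 × 0.963 = 7311
Band 4: 4863 × 0.934 = 4542
Band 5: 2942 × 0.939 = 2763
Band 6: 1961 × 0.936 = 1835
Net migration: Band 5 + 412 → 3175
Giving 2771 / 1749 / 7311 / 4542 / 3175 / 1835.
Total: 35000 → 21383; change = -13617; percentage change = -38.9%

-38.9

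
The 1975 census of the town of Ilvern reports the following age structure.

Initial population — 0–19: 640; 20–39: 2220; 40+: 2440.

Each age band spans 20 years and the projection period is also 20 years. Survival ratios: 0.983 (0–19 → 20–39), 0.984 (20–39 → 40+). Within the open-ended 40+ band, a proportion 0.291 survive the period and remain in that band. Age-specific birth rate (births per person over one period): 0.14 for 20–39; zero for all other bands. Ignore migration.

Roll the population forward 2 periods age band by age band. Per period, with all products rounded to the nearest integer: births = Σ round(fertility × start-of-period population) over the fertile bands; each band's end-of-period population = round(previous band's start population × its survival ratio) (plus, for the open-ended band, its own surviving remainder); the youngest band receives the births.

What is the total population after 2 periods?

[period 1]
Births: 2220 * 0.14 = 311
20–39: 640 * 0.983 = 629
40+: 2220 * 0.984 + 2440 * 0.291 = 2184 + 710 = 2894
Giving 311 / 629 / 2894.
[period 2]
Births: 629 * 0.14 = 88
20–39: 311 * 0.983 = 306
40+: 629 * 0.984 + 2894 * 0.291 = 619 + 842 = 1461
Giving 88 / 306 / 1461.
Total after period 2: 88 + 306 + 1461 = 1855

1855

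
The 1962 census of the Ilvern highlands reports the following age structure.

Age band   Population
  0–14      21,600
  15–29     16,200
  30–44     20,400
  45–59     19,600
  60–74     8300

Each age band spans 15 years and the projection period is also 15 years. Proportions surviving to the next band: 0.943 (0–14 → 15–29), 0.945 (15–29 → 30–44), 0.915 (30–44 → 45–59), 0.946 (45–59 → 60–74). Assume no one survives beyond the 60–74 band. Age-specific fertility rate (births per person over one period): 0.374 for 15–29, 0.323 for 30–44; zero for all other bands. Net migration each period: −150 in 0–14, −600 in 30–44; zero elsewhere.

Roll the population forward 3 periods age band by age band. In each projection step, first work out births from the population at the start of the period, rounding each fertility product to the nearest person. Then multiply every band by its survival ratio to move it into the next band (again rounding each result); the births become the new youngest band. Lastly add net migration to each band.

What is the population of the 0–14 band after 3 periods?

Call the groups 1 to 5, youngest first.
Period 1.
Births: 16200 × 0.374 = 6059 ; 20400 × 0.323 = 6589 ⇒ total 12648
Group 2: 21600 × 0.943 = 20369
Group 3: 16200 × 0.945 = 15309
Group 4: 20400 × 0.915 = 18666
Group 5: 19600 × 0.946 = 18542
Net migration: Group 1 − 150 → 12498; Group 3 − 600 → 14709
→ [12498, 20369, 14709, 18666, 18542]
Period 2.
Births: 20369 × 0.374 = 7618 ; 14709 × 0.323 = 4751 ⇒ total 12369
Group 2: 12498 × 0.943 = 11786
Group 3: 20369 × 0.945 = 19249
Group 4: 14709 × 0.915 = 13459
Group 5: 18666 × 0.946 = 17658
Net migration: Group 1 − 150 → 12219; Group 3 − 600 → 18649
→ [12219, 11786, 18649, 13459, 17658]
Period 3.
Births: 11786 × 0.374 = 4408 ; 18649 × 0.323 = 6024 ⇒ total 10432
Group 2: 12219 × 0.943 = 11523
Group 3: 11786 × 0.945 = 11138
Group 4: 18649 × 0.915 = 17064
Group 5: 13459 × 0.946 = 12732
Net migration: Group 1 − 150 → 10282; Group 3 − 600 → 10538
→ [10282, 11523, 10538, 17064, 12732]

10282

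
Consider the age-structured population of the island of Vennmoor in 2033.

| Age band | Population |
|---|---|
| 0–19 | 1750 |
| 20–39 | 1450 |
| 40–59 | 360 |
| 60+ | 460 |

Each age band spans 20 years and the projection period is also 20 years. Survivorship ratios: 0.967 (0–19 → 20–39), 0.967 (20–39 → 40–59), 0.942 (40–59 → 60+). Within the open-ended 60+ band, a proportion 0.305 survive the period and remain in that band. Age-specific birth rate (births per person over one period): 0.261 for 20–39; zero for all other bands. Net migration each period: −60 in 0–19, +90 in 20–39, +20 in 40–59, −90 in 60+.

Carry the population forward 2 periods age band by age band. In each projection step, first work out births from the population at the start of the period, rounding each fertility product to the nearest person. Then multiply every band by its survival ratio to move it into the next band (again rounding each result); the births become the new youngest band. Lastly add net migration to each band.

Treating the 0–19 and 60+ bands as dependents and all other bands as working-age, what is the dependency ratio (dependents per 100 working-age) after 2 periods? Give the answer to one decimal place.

Call the bands 1 to 4, youngest first.
Period 1.
Births: 1450 * 0.261 = 378
Band 2: 1750 * 0.967 = 1692
Band 3: 1450 * 0.967 = 1402
Band 4: 360 * 0.942 + 460 * 0.305 = 339 + 140 = 479
Net migration: Band 1 − 60 → 318; Band 2 + 90 → 1782; Band 3 + 20 → 1422; Band 4 − 90 → 389
Giving 318 / 1782 / 1422 / 389.
Period 2.
Births: 1782 * 0.261 = 465
Band 2: 318 * 0.967 = 308
Band 3: 1782 * 0.967 = 1723
Band 4: 1422 * 0.942 + 389 * 0.305 = 1340 + 119 = 1459
Net migration: Band 1 − 60 → 405; Band 2 + 90 → 398; Band 3 + 20 → 1743; Band 4 − 90 → 1369
Giving 405 / 398 / 1743 / 1369.
Dependents (band 0–19 + band 60+) = 405 + 1369 = 1774; working-age = 2141; ratio = 1774/2141 × 100 = 82.9

82.9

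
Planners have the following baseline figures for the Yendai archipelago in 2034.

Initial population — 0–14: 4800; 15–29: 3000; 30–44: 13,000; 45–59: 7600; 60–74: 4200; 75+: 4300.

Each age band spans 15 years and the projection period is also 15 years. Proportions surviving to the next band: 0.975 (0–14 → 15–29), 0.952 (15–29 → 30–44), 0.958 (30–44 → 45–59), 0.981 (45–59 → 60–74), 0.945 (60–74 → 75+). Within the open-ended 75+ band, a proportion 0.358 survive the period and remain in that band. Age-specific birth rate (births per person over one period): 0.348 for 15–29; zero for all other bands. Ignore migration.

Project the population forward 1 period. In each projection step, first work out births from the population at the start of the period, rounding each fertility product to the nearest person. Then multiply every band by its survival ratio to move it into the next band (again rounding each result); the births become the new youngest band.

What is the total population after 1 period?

[period 1]
Births: 3000 * 0.348 = 1044
15–29: 4800 * 0.975 = 4680
30–44: 3000 * 0.952 = 2856
45–59: 13000 * 0.958 = 12454
60–74: 7600 * 0.981 = 7456
75+: 4200 * 0.945 + 4300 * 0.358 = 3969 + 1539 = 5508
Population now: 0–14=1044, 15–29=4680, 30–44=2856, 45–59=12454, 60–74=7456, 75+=5508
Total after period 1: 1044 + 4680 + 2856 + 12454 + 7456 + 5508 = 33998

33998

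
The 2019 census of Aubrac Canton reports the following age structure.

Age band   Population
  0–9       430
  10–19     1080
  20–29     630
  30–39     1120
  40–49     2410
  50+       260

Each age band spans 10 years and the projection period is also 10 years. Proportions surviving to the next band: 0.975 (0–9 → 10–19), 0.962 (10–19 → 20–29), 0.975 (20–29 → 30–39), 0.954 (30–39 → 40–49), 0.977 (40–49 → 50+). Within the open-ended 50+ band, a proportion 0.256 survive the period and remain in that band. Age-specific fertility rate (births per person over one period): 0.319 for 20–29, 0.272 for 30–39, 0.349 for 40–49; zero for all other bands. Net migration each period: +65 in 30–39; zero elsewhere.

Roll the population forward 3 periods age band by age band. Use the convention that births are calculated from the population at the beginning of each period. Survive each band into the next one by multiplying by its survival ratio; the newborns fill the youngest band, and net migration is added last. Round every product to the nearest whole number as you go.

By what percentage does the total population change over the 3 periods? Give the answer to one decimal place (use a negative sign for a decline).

-10.2

Numbering the bands 1..6 from youngest to oldest:
Period 1:
Births: 630 × 0.319 = 201, 1120 × 0.272 = 305, 2410 × 0.349 = 841 → 1347
Band 2: 430 × 0.975 = 419
Band 3: 1080 × 0.962 = 1039
Band 4: 630 × 0.975 = 614
Band 5: 1120 × 0.954 = 1068
Band 6: 2410 × 0.977 + 260 × 0.256 = 2355 + 67 = 2422
Net migration: Band 4 + 65 → 679
End of period: [1347, 419, 1039, 679, 1068, 2422]
Period 2:
Births: 1039 × 0.319 = 331, 679 × 0.272 = 185, 1068 × 0.349 = 373 → 889
Band 2: 1347 × 0.975 = 1313
Band 3: 419 × 0.962 = 403
Band 4: 1039 × 0.975 = 1013
Band 5: 679 × 0.954 = 648
Band 6: 1068 × 0.977 + 2422 × 0.256 = 1043 + 620 = 1663
Net migration: Band 4 + 65 → 1078
End of period: [889, 1313, 403, 1078, 648, 1663]
Period 3:
Births: 403 × 0.319 = 129, 1078 × 0.272 = 293, 648 × 0.349 = 226 → 648
Band 2: 889 × 0.975 = 867
Band 3: 1313 × 0.962 = 1263
Band 4: 403 × 0.975 = 393
Band 5: 1078 × 0.954 = 1028
Band 6: 648 × 0.977 + 1663 × 0.256 = 633 + 426 = 1059
Net migration: Band 4 + 65 → 458
End of period: [648, 867, 1263, 458, 1028, 1059]
Total: 5930 → 5323; change = -607; percentage change = -10.2%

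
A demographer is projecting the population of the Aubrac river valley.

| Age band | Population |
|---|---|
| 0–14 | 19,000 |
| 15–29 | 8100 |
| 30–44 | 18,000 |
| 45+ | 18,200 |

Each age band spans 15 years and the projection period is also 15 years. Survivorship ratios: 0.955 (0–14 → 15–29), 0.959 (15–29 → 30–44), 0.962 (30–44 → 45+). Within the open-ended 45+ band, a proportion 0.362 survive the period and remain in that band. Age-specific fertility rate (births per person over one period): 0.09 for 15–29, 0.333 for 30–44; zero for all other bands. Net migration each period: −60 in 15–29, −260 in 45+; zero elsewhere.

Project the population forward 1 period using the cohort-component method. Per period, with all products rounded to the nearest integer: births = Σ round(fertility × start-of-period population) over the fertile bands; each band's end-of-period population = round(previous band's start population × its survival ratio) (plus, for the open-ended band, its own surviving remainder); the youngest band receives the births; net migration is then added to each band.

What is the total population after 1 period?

[period 1]
Births: 8100 × 0.09 = 729 ; 18000 × 0.333 = 5994 → 6723
15–29: 19000 × 0.955 = 18145
30–44: 8100 × 0.959 = 7768
45+: 18000 × 0.962 + 18200 × 0.362 = 17316 + 6588 = 23904
Net migration: 15–29 − 60 → 18085; 45+ − 260 → 23644
→ [6723, 18085, 7768, 23644]
Total after period 1: 6723 + 18085 + 7768 + 23644 = 56220

56220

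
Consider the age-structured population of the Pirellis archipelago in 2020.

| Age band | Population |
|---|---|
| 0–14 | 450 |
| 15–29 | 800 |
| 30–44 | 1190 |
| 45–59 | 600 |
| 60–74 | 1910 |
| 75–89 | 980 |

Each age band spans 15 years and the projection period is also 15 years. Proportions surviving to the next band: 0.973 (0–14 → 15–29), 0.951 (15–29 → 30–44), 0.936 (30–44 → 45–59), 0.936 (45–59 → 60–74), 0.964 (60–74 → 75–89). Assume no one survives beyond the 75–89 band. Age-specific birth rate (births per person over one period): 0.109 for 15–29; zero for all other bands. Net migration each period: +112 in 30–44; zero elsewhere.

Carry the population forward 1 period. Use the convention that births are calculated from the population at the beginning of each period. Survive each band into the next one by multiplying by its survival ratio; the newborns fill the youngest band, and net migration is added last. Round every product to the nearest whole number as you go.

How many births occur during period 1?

87

(Bands numbered youngest = 1 to oldest = 6.)
Period 1:
Births: 800 × 0.109 = 87
Band 2: 450 × 0.973 = 438
Band 3: 800 × 0.951 = 761
Band 4: 1190 × 0.936 = 1114
Band 5: 600 × 0.936 = 562
Band 6: 1910 × 0.964 = 1841
Net migration: Band 3 + 112 → 873
Giving 87 / 438 / 873 / 1114 / 562 / 1841.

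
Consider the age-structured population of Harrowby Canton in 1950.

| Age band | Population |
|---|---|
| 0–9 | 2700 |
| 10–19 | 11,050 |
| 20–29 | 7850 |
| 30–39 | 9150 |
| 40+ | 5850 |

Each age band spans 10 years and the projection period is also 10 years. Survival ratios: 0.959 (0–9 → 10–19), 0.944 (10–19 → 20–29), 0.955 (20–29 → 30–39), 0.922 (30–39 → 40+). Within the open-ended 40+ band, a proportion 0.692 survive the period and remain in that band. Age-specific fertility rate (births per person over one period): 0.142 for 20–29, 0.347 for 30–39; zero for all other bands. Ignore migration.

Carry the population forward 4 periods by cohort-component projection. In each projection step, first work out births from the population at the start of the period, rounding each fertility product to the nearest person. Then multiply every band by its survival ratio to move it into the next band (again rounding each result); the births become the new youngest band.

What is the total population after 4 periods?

28370

Period 1:
Births: 7850 × 0.142 = 1115  |  9150 × 0.347 = 3175 — total 4290
10–19: 2700 × 0.959 = 2589
20–29: 11050 × 0.944 = 10431
30–39: 7850 × 0.955 = 7497
40+: 9150 × 0.922 + 5850 × 0.692 = 8436 + 4048 = 12484
Population now: 0–9=4290, 10–19=2589, 20–29=10431, 30–39=7497, 40+=12484
Period 2:
Births: 10431 × 0.142 = 1481  |  7497 × 0.347 = 2601 — total 4082
10–19: 4290 × 0.959 = 4114
20–29: 2589 × 0.944 = 2444
30–39: 10431 × 0.955 = 9962
40+: 7497 × 0.922 + 12484 × 0.692 = 6912 + 8639 = 15551
Population now: 0–9=4082, 10–19=4114, 20–29=2444, 30–39=9962, 40+=15551
Period 3:
Births: 2444 × 0.142 = 347  |  9962 × 0.347 = 3457 — total 3804
10–19: 4082 × 0.959 = 3915
20–29: 4114 × 0.944 = 3884
30–39: 2444 × 0.955 = 2334
40+: 9962 × 0.922 + 15551 × 0.692 = 9185 + 10761 = 19946
Population now: 0–9=3804, 10–19=3915, 20–29=3884, 30–39=2334, 40+=19946
Period 4:
Births: 3884 × 0.142 = 552  |  2334 × 0.347 = 810 — total 1362
10–19: 3804 × 0.959 = 3648
20–29: 3915 × 0.944 = 3696
30–39: 3884 × 0.955 = 3709
40+: 2334 × 0.922 + 19946 × 0.692 = 2152 + 13803 = 15955
Population now: 0–9=1362, 10–19=3648, 20–29=3696, 30–39=3709, 40+=15955
Total after period 4: 1362 + 3648 + 3696 + 3709 + 15955 = 28370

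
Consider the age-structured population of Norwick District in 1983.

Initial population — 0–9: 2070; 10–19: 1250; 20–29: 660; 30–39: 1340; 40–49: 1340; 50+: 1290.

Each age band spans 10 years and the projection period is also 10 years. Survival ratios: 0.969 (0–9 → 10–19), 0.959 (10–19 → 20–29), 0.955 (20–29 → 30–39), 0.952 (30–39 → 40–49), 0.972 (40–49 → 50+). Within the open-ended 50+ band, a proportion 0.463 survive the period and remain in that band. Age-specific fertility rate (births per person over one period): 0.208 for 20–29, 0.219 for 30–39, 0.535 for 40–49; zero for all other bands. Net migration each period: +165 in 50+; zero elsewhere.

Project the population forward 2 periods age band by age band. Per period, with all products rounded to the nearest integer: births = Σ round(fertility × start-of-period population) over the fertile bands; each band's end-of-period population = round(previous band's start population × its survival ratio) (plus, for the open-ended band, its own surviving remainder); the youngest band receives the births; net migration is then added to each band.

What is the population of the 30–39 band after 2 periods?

Call the groups 1 to 6, youngest first.
After projecting period 1:
Births: 660 × 0.208 = 137, 1340 × 0.219 = 293, 1340 × 0.535 = 717 → 1147
Group 2: 2070 × 0.969 = 2006
Group 3: 1250 × 0.959 = 1199
Group 4: 660 × 0.955 = 630
Group 5: 1340 × 0.952 = 1276
Group 6: 1340 × 0.972 + 1290 × 0.463 = 1302 + 597 = 1899
Net migration: Group 6 + 165 → 2064
Giving 1147 / 2006 / 1199 / 630 / 1276 / 2064.
After projecting period 2:
Births: 1199 × 0.208 = 249, 630 × 0.219 = 138, 1276 × 0.535 = 683 → 1070
Group 2: 1147 × 0.969 = 1111
Group 3: 2006 × 0.959 = 1924
Group 4: 1199 × 0.955 = 1145
Group 5: 630 × 0.952 = 600
Group 6: 1276 × 0.972 + 2064 × 0.463 = 1240 + 956 = 2196
Net migration: Group 6 + 165 → 2361
Giving 1070 / 1111 / 1924 / 1145 / 600 / 2361.

1145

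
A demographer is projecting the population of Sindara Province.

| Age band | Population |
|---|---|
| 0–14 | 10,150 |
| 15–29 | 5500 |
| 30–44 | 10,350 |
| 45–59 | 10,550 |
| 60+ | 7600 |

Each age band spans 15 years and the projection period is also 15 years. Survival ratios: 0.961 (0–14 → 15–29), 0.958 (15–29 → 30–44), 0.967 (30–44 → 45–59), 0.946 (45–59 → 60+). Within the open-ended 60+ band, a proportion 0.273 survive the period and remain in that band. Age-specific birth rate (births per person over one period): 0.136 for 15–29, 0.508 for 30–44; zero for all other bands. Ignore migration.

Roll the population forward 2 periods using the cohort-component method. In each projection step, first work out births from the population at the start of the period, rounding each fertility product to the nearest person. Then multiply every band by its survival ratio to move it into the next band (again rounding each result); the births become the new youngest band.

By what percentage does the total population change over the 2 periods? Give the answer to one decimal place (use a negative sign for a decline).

[period 1]
Births: 5500 × 0.136 = 748, 10350 × 0.508 = 5258 — total 6006
15–29: 10150 × 0.961 = 9754
30–44: 5500 × 0.958 = 5269
45–59: 10350 × 0.967 = 10008
60+: 10550 × 0.946 + 7600 × 0.273 = 9980 + 2075 = 12055
Giving 6006 / 9754 / 5269 / 10008 / 12055.
[period 2]
Births: 9754 × 0.136 = 1327, 5269 × 0.508 = 2677 — total 4004
15–29: 6006 × 0.961 = 5772
30–44: 9754 × 0.958 = 9344
45–59: 5269 × 0.967 = 5095
60+: 10008 × 0.946 + 12055 × 0.273 = 9468 + 3291 = 12759
Giving 4004 / 5772 / 9344 / 5095 / 12759.
Total: 44150 → 36974; change = -7176; percentage change = -16.3%

-16.3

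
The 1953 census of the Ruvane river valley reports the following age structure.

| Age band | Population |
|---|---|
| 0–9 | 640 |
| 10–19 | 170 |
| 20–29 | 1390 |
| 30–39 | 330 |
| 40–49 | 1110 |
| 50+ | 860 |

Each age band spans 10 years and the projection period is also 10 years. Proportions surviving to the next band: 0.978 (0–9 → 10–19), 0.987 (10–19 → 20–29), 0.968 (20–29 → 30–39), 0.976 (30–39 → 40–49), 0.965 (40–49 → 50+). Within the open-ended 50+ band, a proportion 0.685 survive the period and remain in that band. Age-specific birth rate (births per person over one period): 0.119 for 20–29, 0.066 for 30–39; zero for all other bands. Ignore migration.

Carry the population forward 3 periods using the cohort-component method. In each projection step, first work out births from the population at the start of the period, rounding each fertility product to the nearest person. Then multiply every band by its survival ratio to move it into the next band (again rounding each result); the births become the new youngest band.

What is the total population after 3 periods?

3390

Let band 1 be 0–9 through band 6 = 50+.
[period 1]
Births: 1390 × 0.119 = 165  |  330 × 0.066 = 22 → total 187
Band 2: 640 × 0.978 = 626
Band 3: 170 × 0.987 = 168
Band 4: 1390 × 0.968 = 1346
Band 5: 330 × 0.976 = 322
Band 6: 1110 × 0.965 + 860 × 0.685 = 1071 + 589 = 1660
Giving 187 / 626 / 168 / 1346 / 322 / 1660.
[period 2]
Births: 168 × 0.119 = 20  |  1346 × 0.066 = 89 → total 109
Band 2: 187 × 0.978 = 183
Band 3: 626 × 0.987 = 618
Band 4: 168 × 0.968 = 163
Band 5: 1346 × 0.976 = 1314
Band 6: 322 × 0.965 + 1660 × 0.685 = 311 + 1137 = 1448
Giving 109 / 183 / 618 / 163 / 1314 / 1448.
[period 3]
Births: 618 × 0.119 = 74  |  163 × 0.066 = 11 → total 85
Band 2: 109 × 0.978 = 107
Band 3: 183 × 0.987 = 181
Band 4: 618 × 0.968 = 598
Band 5: 163 × 0.976 = 159
Band 6: 1314 × 0.965 + 1448 × 0.685 = 1268 + 992 = 2260
Giving 85 / 107 / 181 / 598 / 159 / 2260.
Total after period 3: 85 + 107 + 181 + 598 + 159 + 2260 = 3390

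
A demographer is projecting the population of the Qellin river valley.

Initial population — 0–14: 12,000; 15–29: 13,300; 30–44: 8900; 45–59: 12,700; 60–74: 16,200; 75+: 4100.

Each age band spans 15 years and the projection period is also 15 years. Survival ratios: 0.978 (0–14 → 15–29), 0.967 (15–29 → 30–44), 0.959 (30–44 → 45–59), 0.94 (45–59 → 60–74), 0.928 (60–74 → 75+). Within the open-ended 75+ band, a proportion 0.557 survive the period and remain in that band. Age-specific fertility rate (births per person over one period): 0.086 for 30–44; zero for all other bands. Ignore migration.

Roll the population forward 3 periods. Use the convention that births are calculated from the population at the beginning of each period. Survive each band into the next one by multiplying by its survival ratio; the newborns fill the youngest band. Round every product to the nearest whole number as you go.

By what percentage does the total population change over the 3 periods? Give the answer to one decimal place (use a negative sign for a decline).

-34.2

(Groups numbered youngest = 1 to oldest = 6.)
Period 1.
Births: 8900 × 0.086 = 765
Group 2: 12000 × 0.978 = 11736
Group 3: 13300 × 0.967 = 12861
Group 4: 8900 × 0.959 = 8535
Group 5: 12700 × 0.94 = 11938
Group 6: 16200 × 0.928 + 4100 × 0.557 = 15034 + 2284 = 17318
Giving 765 / 11736 / 12861 / 8535 / 11938 / 17318.
Period 2.
Births: 12861 × 0.086 = 1106
Group 2: 765 × 0.978 = 748
Group 3: 11736 × 0.967 = 11349
Group 4: 12861 × 0.959 = 12334
Group 5: 8535 × 0.94 = 8023
Group 6: 11938 × 0.928 + 17318 × 0.557 = 11078 + 9646 = 20724
Giving 1106 / 748 / 11349 / 12334 / 8023 / 20724.
Period 3.
Births: 11349 × 0.086 = 976
Group 2: 1106 × 0.978 = 1082
Group 3: 748 × 0.967 = 723
Group 4: 11349 × 0.959 = 10884
Group 5: 12334 × 0.94 = 11594
Group 6: 8023 × 0.928 + 20724 × 0.557 = 7445 + 11543 = 18988
Giving 976 / 1082 / 723 / 10884 / 11594 / 18988.
Total: 67200 → 44247; change = -22953; percentage change = -34.2%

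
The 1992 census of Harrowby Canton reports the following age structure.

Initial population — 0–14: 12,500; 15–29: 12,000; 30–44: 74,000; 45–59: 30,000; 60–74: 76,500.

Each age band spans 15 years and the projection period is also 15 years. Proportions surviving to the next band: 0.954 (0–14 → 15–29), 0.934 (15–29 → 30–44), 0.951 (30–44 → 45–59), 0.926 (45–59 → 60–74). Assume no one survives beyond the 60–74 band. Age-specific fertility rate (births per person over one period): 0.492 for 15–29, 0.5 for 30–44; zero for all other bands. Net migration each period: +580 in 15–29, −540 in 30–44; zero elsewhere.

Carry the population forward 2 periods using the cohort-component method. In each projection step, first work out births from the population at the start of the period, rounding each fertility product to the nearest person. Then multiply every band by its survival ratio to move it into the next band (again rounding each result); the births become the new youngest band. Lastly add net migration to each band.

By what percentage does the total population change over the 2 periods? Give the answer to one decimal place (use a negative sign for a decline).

[period 1]
Births: 12000 * 0.492 = 5904, 74000 * 0.5 = 37000 ⇒ total 42904
15–29: 12500 * 0.954 = 11925
30–44: 12000 * 0.934 = 11208
45–59: 74000 * 0.951 = 70374
60–74: 30000 * 0.926 = 27780
Net migration: 15–29 + 580 → 12505; 30–44 − 540 → 10668
Population now: 0–14=42904, 15–29=12505, 30–44=10668, 45–59=70374, 60–74=27780
[period 2]
Births: 12505 * 0.492 = 6152, 10668 * 0.5 = 5334 ⇒ total 11486
15–29: 42904 * 0.954 = 40930
30–44: 12505 * 0.934 = 11680
45–59: 10668 * 0.951 = 10145
60–74: 70374 * 0.926 = 65166
Net migration: 15–29 + 580 → 41510; 30–44 − 540 → 11140
Population now: 0–14=11486, 15–29=41510, 30–44=11140, 45–59=10145, 60–74=65166
Total: 205000 → 139447; change = -65553; percentage change = -32.0%

-32.0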